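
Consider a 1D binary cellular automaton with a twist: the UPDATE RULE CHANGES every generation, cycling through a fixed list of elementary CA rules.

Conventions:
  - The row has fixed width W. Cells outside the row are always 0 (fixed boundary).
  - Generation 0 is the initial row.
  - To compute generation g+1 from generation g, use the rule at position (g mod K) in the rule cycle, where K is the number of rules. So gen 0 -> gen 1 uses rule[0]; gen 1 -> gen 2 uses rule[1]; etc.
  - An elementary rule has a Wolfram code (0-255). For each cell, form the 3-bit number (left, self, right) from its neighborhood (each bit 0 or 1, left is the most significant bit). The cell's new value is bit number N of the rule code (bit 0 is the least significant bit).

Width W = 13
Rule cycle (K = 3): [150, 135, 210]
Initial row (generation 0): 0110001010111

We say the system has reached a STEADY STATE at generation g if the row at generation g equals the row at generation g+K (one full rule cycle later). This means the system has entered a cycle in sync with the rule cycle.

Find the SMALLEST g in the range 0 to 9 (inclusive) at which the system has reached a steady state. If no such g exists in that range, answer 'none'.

Answer: none

Derivation:
Gen 0: 0110001010111
Gen 1 (rule 150): 1001011010010
Gen 2 (rule 135): 1011000010110
Gen 3 (rule 210): 0001100100011
Gen 4 (rule 150): 0010011110100
Gen 5 (rule 135): 1110101100101
Gen 6 (rule 210): 0110000111000
Gen 7 (rule 150): 1001001010100
Gen 8 (rule 135): 1011011010101
Gen 9 (rule 210): 0001001000000
Gen 10 (rule 150): 0011111100000
Gen 11 (rule 135): 1101111001111
Gen 12 (rule 210): 0100111110111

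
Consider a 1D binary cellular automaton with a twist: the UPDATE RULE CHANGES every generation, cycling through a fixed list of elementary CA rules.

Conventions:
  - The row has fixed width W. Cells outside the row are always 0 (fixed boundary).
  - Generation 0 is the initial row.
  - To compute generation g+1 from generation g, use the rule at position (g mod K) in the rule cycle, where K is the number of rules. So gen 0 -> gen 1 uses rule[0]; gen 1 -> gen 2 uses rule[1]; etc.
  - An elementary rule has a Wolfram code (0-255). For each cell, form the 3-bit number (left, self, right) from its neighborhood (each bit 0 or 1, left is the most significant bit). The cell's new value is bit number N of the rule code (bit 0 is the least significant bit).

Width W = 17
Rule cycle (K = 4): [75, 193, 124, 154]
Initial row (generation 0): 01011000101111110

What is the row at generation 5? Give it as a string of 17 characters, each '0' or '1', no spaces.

Answer: 11111010000101000

Derivation:
Gen 0: 01011000101111110
Gen 1 (rule 75): 10011011001000010
Gen 2 (rule 193): 00001001000011000
Gen 3 (rule 124): 00001101100011100
Gen 4 (rule 154): 00011001010111010
Gen 5 (rule 75): 11111010000101000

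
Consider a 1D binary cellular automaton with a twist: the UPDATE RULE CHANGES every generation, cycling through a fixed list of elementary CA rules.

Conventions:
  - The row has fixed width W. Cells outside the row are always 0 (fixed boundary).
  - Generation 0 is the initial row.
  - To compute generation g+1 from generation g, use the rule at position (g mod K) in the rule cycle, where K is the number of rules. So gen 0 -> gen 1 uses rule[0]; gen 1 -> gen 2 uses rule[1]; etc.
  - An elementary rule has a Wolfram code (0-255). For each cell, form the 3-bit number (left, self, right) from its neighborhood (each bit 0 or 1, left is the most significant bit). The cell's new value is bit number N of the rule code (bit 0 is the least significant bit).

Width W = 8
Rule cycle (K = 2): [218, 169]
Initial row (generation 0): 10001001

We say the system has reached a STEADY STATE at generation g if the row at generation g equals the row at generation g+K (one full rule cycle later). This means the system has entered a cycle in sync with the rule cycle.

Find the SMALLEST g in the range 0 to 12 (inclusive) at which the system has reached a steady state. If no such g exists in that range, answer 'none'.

Gen 0: 10001001
Gen 1 (rule 218): 01010110
Gen 2 (rule 169): 00101100
Gen 3 (rule 218): 01001110
Gen 4 (rule 169): 00001100
Gen 5 (rule 218): 00011110
Gen 6 (rule 169): 11011100
Gen 7 (rule 218): 11011110
Gen 8 (rule 169): 10111100
Gen 9 (rule 218): 00111110
Gen 10 (rule 169): 10111100
Gen 11 (rule 218): 00111110
Gen 12 (rule 169): 10111100
Gen 13 (rule 218): 00111110
Gen 14 (rule 169): 10111100

Answer: 8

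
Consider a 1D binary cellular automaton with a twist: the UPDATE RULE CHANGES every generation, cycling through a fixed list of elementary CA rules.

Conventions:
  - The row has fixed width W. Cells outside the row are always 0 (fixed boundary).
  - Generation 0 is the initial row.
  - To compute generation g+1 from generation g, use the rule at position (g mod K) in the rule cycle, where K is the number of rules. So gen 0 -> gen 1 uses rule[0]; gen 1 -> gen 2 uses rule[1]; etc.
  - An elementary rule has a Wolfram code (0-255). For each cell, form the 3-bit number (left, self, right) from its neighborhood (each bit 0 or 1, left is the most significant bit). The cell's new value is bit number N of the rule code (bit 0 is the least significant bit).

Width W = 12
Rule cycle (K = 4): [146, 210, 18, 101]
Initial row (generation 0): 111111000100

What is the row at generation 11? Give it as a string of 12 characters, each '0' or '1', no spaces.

Gen 0: 111111000100
Gen 1 (rule 146): 011110101010
Gen 2 (rule 210): 101110000001
Gen 3 (rule 18): 000001000010
Gen 4 (rule 101): 111101011010
Gen 5 (rule 146): 011000000001
Gen 6 (rule 210): 101100000010
Gen 7 (rule 18): 000010000101
Gen 8 (rule 101): 111010110111
Gen 9 (rule 146): 010000000010
Gen 10 (rule 210): 101000000101
Gen 11 (rule 18): 000100001000

Answer: 000100001000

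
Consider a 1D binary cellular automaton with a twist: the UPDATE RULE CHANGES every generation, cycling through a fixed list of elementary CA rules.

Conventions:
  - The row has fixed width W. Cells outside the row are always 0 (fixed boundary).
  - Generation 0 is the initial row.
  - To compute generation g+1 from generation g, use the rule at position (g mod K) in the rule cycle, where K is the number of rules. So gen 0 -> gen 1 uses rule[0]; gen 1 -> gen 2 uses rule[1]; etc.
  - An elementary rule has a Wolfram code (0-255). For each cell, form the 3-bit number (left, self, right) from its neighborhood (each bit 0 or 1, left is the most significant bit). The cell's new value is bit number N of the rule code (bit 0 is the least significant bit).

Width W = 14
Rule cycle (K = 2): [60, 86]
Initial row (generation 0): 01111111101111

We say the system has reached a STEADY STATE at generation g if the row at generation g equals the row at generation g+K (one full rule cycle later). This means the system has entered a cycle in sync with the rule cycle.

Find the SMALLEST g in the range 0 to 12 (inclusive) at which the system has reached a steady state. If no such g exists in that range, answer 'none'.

Gen 0: 01111111101111
Gen 1 (rule 60): 01000000011000
Gen 2 (rule 86): 11100000101100
Gen 3 (rule 60): 10010000111010
Gen 4 (rule 86): 11111001001011
Gen 5 (rule 60): 10000101101110
Gen 6 (rule 86): 11001100100011
Gen 7 (rule 60): 10101010110010
Gen 8 (rule 86): 10101010011111
Gen 9 (rule 60): 11111111010000
Gen 10 (rule 86): 00000001011000
Gen 11 (rule 60): 00000001110100
Gen 12 (rule 86): 00000010010110
Gen 13 (rule 60): 00000011011101
Gen 14 (rule 86): 00000101000101

Answer: none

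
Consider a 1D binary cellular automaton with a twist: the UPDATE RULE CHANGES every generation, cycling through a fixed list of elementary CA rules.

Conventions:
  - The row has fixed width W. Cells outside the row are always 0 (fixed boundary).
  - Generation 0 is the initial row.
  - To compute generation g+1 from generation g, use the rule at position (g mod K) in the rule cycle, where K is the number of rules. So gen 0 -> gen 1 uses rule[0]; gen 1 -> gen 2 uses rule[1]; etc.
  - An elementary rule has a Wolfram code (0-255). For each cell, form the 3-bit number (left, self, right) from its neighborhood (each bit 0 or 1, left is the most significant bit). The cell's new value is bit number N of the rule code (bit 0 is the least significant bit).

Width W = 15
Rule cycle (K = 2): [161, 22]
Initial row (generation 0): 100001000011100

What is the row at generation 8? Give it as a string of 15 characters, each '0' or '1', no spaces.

Answer: 001100111100000

Derivation:
Gen 0: 100001000011100
Gen 1 (rule 161): 001100011001001
Gen 2 (rule 22): 010010100111111
Gen 3 (rule 161): 000001000011110
Gen 4 (rule 22): 000011100100001
Gen 5 (rule 161): 111001000001100
Gen 6 (rule 22): 000111100010010
Gen 7 (rule 161): 110011001000000
Gen 8 (rule 22): 001100111100000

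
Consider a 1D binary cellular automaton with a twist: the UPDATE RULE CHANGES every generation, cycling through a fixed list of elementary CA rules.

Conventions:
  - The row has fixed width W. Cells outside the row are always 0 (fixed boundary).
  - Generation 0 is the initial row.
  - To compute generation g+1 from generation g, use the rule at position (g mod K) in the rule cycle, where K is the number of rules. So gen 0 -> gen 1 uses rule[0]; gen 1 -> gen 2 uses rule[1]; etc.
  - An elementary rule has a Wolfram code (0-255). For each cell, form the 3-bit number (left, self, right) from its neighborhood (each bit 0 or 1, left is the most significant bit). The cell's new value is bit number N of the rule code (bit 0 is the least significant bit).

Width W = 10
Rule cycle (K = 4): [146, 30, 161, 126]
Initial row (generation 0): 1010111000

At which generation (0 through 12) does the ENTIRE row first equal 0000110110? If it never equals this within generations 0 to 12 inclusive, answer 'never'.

Gen 0: 1010111000
Gen 1 (rule 146): 0000010100
Gen 2 (rule 30): 0000110110
Gen 3 (rule 161): 1110001000
Gen 4 (rule 126): 1011011100
Gen 5 (rule 146): 0000001010
Gen 6 (rule 30): 0000011011
Gen 7 (rule 161): 1111000100
Gen 8 (rule 126): 1001101110
Gen 9 (rule 146): 0110000101
Gen 10 (rule 30): 1101001101
Gen 11 (rule 161): 0010000010
Gen 12 (rule 126): 0111000111

Answer: 2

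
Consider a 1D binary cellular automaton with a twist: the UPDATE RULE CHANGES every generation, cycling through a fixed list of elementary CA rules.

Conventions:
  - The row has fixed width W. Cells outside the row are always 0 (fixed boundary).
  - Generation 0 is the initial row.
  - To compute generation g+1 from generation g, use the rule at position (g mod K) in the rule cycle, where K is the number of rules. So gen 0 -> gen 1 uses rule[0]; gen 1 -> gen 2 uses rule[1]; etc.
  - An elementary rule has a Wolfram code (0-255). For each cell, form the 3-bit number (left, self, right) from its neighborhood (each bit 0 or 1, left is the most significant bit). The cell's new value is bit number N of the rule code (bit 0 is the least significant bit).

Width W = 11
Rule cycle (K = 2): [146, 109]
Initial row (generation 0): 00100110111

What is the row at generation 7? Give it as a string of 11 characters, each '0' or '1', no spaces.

Answer: 10000000000

Derivation:
Gen 0: 00100110111
Gen 1 (rule 146): 01011000010
Gen 2 (rule 109): 01111011010
Gen 3 (rule 146): 10110000001
Gen 4 (rule 109): 11110111101
Gen 5 (rule 146): 01100011000
Gen 6 (rule 109): 01101011011
Gen 7 (rule 146): 10000000000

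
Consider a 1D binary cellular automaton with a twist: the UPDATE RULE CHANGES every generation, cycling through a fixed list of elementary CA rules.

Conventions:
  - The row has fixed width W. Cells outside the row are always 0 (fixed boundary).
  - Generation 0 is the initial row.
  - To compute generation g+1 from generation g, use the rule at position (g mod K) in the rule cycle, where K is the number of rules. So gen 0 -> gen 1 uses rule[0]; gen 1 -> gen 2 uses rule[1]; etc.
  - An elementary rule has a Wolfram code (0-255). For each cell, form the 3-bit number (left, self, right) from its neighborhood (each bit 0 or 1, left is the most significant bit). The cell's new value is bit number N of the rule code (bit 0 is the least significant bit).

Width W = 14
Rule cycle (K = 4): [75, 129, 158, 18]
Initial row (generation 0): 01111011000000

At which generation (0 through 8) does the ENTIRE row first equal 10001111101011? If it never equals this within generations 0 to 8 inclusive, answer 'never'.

Gen 0: 01111011000000
Gen 1 (rule 75): 11001011011111
Gen 2 (rule 129): 00000000001110
Gen 3 (rule 158): 00000000011101
Gen 4 (rule 18): 00000000100000
Gen 5 (rule 75): 11111111001111
Gen 6 (rule 129): 01111110000110
Gen 7 (rule 158): 11111101001101
Gen 8 (rule 18): 00000000110000

Answer: never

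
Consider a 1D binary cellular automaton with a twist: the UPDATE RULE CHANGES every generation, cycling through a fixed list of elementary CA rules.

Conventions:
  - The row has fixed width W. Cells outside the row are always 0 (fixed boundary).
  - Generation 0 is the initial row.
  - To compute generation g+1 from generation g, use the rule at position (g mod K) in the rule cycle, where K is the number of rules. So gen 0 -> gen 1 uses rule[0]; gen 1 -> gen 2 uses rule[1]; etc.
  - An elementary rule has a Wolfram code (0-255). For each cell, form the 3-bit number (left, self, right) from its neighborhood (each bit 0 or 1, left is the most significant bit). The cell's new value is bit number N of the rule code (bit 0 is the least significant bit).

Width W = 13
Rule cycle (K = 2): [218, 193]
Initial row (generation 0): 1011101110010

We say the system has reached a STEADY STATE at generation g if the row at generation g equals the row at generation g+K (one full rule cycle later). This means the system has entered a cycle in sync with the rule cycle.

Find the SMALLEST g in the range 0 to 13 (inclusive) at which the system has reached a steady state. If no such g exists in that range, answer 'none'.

Gen 0: 1011101110010
Gen 1 (rule 218): 0011101111101
Gen 2 (rule 193): 1001100111100
Gen 3 (rule 218): 0111111111110
Gen 4 (rule 193): 0011111111110
Gen 5 (rule 218): 0111111111111
Gen 6 (rule 193): 0011111111111
Gen 7 (rule 218): 0111111111111
Gen 8 (rule 193): 0011111111111
Gen 9 (rule 218): 0111111111111
Gen 10 (rule 193): 0011111111111
Gen 11 (rule 218): 0111111111111
Gen 12 (rule 193): 0011111111111
Gen 13 (rule 218): 0111111111111
Gen 14 (rule 193): 0011111111111
Gen 15 (rule 218): 0111111111111

Answer: 5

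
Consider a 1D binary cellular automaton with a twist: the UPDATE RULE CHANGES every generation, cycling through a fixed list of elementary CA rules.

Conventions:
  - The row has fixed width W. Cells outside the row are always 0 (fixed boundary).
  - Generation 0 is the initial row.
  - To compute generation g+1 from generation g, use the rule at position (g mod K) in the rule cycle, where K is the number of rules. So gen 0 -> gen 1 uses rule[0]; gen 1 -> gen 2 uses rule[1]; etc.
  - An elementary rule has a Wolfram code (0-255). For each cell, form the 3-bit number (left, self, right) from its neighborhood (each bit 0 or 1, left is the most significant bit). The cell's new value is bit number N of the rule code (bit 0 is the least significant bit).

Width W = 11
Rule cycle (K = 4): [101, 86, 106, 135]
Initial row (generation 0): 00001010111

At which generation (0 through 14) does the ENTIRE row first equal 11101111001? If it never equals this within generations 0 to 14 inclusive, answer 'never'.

Answer: 1

Derivation:
Gen 0: 00001010111
Gen 1 (rule 101): 11101111001
Gen 2 (rule 86): 00100001111
Gen 3 (rule 106): 01000011001
Gen 4 (rule 135): 11011100011
Gen 5 (rule 101): 01100101001
Gen 6 (rule 86): 10111101111
Gen 7 (rule 106): 01100111001
Gen 8 (rule 135): 10001010011
Gen 9 (rule 101): 10101110001
Gen 10 (rule 86): 10100011011
Gen 11 (rule 106): 01000111111
Gen 12 (rule 135): 11011011110
Gen 13 (rule 101): 01101100010
Gen 14 (rule 86): 10100110111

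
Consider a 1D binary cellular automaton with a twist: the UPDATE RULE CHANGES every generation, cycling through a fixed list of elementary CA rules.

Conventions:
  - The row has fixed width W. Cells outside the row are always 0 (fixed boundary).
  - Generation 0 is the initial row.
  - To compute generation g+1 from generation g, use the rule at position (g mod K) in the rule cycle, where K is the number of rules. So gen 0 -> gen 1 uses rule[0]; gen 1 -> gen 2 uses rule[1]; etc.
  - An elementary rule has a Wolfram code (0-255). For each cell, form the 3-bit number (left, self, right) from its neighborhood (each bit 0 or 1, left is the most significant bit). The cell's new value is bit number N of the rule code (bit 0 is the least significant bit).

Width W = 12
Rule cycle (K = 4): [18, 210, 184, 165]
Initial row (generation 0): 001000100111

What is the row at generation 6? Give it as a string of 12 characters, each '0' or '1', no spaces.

Gen 0: 001000100111
Gen 1 (rule 18): 010101011000
Gen 2 (rule 210): 100000001100
Gen 3 (rule 184): 010000001010
Gen 4 (rule 165): 010111101110
Gen 5 (rule 18): 100000000001
Gen 6 (rule 210): 010000000010

Answer: 010000000010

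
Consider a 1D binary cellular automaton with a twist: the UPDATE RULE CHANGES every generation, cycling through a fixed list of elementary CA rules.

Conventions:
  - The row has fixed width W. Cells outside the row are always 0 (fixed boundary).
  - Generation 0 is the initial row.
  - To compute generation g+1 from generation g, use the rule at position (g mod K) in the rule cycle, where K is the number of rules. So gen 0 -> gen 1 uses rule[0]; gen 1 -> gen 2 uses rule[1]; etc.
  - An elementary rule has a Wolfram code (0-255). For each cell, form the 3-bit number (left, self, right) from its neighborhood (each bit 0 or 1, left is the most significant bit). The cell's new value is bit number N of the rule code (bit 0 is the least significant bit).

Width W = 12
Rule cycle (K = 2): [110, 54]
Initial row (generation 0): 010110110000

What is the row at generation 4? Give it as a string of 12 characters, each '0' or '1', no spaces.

Answer: 000000100100

Derivation:
Gen 0: 010110110000
Gen 1 (rule 110): 111111110000
Gen 2 (rule 54): 000000001000
Gen 3 (rule 110): 000000011000
Gen 4 (rule 54): 000000100100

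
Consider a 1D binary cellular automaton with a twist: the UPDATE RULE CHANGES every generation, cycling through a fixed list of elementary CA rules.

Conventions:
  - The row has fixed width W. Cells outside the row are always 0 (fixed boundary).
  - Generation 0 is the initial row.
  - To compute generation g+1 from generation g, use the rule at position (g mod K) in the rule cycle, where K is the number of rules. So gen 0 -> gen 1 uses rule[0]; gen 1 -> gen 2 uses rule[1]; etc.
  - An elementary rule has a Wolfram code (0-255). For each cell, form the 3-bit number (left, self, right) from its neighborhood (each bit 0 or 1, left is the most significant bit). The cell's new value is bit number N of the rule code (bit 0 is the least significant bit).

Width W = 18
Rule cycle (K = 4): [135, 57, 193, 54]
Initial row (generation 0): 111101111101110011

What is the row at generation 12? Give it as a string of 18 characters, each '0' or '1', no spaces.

Answer: 010000000000000111

Derivation:
Gen 0: 111101111101110011
Gen 1 (rule 135): 011000111000100100
Gen 2 (rule 57): 010110100110010011
Gen 3 (rule 193): 000010000010000001
Gen 4 (rule 54): 000111000111000011
Gen 5 (rule 135): 111010011010011100
Gen 6 (rule 57): 100101010101010011
Gen 7 (rule 193): 000000000000000001
Gen 8 (rule 54): 000000000000000011
Gen 9 (rule 135): 111111111111111100
Gen 10 (rule 57): 100000000000000011
Gen 11 (rule 193): 001111111111111001
Gen 12 (rule 54): 010000000000000111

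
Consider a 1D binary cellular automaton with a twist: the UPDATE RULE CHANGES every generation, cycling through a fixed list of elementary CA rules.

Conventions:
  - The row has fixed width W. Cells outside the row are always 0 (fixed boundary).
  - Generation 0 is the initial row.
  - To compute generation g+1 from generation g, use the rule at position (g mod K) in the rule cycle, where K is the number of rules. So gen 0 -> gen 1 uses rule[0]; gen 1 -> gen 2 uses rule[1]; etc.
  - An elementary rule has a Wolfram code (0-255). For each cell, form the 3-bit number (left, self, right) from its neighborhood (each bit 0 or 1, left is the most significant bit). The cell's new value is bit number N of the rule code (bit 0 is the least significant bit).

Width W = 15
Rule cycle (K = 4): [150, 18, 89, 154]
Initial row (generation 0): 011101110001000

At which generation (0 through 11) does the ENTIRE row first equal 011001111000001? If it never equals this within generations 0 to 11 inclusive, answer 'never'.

Answer: never

Derivation:
Gen 0: 011101110001000
Gen 1 (rule 150): 101000101011100
Gen 2 (rule 18): 000101000000010
Gen 3 (rule 89): 110000111111001
Gen 4 (rule 154): 101001111110110
Gen 5 (rule 150): 101110111100001
Gen 6 (rule 18): 000000000010010
Gen 7 (rule 89): 111111111001001
Gen 8 (rule 154): 111111110110110
Gen 9 (rule 150): 011111100000001
Gen 10 (rule 18): 100000010000010
Gen 11 (rule 89): 011111001111001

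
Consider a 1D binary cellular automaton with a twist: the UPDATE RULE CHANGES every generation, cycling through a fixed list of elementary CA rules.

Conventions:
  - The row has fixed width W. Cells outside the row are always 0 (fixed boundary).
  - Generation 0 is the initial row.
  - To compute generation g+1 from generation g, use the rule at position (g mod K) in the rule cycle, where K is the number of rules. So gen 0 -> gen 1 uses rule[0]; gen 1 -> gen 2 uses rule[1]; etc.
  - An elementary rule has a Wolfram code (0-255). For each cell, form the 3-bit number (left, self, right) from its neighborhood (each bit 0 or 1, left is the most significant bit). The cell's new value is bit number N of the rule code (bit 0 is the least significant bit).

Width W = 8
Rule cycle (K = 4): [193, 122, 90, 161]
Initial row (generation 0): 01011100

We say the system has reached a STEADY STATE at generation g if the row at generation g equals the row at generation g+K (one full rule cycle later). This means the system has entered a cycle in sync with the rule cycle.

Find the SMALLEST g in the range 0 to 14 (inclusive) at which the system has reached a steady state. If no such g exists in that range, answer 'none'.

Answer: none

Derivation:
Gen 0: 01011100
Gen 1 (rule 193): 00001101
Gen 2 (rule 122): 00011110
Gen 3 (rule 90): 00110011
Gen 4 (rule 161): 10000000
Gen 5 (rule 193): 00111111
Gen 6 (rule 122): 01100001
Gen 7 (rule 90): 11110010
Gen 8 (rule 161): 01100000
Gen 9 (rule 193): 00101111
Gen 10 (rule 122): 01011001
Gen 11 (rule 90): 10011110
Gen 12 (rule 161): 00001100
Gen 13 (rule 193): 11100101
Gen 14 (rule 122): 10111010
Gen 15 (rule 90): 00101001
Gen 16 (rule 161): 10010000
Gen 17 (rule 193): 00000111
Gen 18 (rule 122): 00001101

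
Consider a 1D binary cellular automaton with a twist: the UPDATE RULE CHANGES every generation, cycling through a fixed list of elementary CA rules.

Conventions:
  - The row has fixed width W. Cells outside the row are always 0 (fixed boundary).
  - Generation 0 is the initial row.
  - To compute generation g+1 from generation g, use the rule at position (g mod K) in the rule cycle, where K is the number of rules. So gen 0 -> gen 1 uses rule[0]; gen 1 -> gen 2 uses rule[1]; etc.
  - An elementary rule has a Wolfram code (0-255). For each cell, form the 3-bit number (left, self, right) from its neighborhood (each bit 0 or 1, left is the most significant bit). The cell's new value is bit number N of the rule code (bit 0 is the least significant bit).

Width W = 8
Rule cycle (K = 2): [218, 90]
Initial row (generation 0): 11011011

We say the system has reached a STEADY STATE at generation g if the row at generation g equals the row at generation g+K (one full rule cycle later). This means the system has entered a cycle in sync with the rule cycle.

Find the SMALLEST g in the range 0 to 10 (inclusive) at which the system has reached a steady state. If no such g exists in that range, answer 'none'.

Gen 0: 11011011
Gen 1 (rule 218): 11011011
Gen 2 (rule 90): 11011011
Gen 3 (rule 218): 11011011
Gen 4 (rule 90): 11011011
Gen 5 (rule 218): 11011011
Gen 6 (rule 90): 11011011
Gen 7 (rule 218): 11011011
Gen 8 (rule 90): 11011011
Gen 9 (rule 218): 11011011
Gen 10 (rule 90): 11011011
Gen 11 (rule 218): 11011011
Gen 12 (rule 90): 11011011

Answer: 0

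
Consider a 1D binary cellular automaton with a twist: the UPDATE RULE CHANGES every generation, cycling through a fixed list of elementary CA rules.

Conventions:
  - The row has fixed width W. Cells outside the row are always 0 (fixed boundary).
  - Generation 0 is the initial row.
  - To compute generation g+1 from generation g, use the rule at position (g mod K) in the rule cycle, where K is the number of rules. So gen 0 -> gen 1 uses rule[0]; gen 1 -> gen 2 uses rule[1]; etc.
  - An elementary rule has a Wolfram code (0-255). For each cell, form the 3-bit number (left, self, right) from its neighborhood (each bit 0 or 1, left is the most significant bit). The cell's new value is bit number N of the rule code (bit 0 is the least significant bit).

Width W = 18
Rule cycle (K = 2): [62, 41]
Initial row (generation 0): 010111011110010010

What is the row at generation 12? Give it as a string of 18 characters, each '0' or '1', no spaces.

Gen 0: 010111011110010010
Gen 1 (rule 62): 111100110001111111
Gen 2 (rule 41): 100000100101000000
Gen 3 (rule 62): 110001111111100000
Gen 4 (rule 41): 100101000000001111
Gen 5 (rule 62): 111111100000011000
Gen 6 (rule 41): 100000001111010011
Gen 7 (rule 62): 110000011000111110
Gen 8 (rule 41): 100111010010100000
Gen 9 (rule 62): 111100111111110000
Gen 10 (rule 41): 100000100000000111
Gen 11 (rule 62): 110001110000001100
Gen 12 (rule 41): 100101000111101001

Answer: 100101000111101001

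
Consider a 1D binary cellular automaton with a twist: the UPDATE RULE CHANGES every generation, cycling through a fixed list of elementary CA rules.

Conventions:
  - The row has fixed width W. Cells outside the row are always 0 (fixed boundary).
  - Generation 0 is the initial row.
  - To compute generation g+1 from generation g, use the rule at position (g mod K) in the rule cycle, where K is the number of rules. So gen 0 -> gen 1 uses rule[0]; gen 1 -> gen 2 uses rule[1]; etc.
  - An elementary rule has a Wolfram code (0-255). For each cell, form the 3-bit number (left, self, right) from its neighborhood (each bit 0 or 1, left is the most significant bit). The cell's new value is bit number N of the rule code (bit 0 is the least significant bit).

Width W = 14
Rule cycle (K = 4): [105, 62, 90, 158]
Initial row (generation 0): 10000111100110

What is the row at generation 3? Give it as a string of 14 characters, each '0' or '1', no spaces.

Answer: 11101000000100

Derivation:
Gen 0: 10000111100110
Gen 1 (rule 105): 00110100100110
Gen 2 (rule 62): 01101111111101
Gen 3 (rule 90): 11101000000100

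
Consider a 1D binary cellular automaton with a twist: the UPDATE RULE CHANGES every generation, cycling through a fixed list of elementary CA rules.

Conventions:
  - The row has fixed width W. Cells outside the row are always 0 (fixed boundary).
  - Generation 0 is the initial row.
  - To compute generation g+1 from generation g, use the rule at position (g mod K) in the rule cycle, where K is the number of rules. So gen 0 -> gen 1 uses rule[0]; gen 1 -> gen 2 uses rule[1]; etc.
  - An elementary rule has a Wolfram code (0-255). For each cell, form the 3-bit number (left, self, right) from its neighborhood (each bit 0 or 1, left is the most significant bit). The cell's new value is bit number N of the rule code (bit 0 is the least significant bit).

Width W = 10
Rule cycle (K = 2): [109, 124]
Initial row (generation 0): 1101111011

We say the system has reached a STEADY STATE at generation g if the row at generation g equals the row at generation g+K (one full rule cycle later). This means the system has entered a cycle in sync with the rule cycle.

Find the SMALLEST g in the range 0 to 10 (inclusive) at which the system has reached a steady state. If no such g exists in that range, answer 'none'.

Gen 0: 1101111011
Gen 1 (rule 109): 1111001111
Gen 2 (rule 124): 1001101001
Gen 3 (rule 109): 1001111001
Gen 4 (rule 124): 1101001101
Gen 5 (rule 109): 1111001111
Gen 6 (rule 124): 1001101001
Gen 7 (rule 109): 1001111001
Gen 8 (rule 124): 1101001101
Gen 9 (rule 109): 1111001111
Gen 10 (rule 124): 1001101001
Gen 11 (rule 109): 1001111001
Gen 12 (rule 124): 1101001101

Answer: none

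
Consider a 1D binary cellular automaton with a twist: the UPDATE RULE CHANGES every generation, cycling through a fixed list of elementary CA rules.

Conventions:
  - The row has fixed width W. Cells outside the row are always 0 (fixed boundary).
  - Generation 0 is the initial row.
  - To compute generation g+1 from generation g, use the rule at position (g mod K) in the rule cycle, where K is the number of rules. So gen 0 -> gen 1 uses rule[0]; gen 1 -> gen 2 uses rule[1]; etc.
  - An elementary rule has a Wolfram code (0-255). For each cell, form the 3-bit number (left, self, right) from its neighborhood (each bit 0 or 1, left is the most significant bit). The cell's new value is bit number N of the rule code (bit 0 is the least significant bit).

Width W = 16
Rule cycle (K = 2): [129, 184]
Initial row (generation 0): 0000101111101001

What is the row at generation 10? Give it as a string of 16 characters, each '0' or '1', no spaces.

Gen 0: 0000101111101001
Gen 1 (rule 129): 1110000111000000
Gen 2 (rule 184): 1101000110100000
Gen 3 (rule 129): 0000010000001111
Gen 4 (rule 184): 0000001000001110
Gen 5 (rule 129): 1111100011100100
Gen 6 (rule 184): 1111010011010010
Gen 7 (rule 129): 0110000000000000
Gen 8 (rule 184): 0101000000000000
Gen 9 (rule 129): 0000011111111111
Gen 10 (rule 184): 0000011111111110

Answer: 0000011111111110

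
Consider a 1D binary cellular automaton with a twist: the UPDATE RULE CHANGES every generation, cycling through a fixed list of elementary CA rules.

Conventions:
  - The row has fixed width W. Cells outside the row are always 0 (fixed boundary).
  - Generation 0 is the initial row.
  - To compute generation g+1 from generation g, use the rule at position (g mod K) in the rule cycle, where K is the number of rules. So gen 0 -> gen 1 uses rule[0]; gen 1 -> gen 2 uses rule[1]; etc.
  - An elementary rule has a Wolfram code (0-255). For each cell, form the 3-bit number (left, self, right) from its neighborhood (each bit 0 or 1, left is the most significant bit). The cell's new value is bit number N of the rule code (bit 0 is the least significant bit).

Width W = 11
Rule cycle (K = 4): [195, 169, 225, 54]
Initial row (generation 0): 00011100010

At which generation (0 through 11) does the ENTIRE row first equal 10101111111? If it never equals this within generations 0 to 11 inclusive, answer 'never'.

Answer: never

Derivation:
Gen 0: 00011100010
Gen 1 (rule 195): 11101101100
Gen 2 (rule 169): 11011011001
Gen 3 (rule 225): 01101101000
Gen 4 (rule 54): 10010011100
Gen 5 (rule 195): 00100101101
Gen 6 (rule 169): 10000011010
Gen 7 (rule 225): 00111001100
Gen 8 (rule 54): 01000110010
Gen 9 (rule 195): 10011010100
Gen 10 (rule 169): 00010101001
Gen 11 (rule 225): 11001010000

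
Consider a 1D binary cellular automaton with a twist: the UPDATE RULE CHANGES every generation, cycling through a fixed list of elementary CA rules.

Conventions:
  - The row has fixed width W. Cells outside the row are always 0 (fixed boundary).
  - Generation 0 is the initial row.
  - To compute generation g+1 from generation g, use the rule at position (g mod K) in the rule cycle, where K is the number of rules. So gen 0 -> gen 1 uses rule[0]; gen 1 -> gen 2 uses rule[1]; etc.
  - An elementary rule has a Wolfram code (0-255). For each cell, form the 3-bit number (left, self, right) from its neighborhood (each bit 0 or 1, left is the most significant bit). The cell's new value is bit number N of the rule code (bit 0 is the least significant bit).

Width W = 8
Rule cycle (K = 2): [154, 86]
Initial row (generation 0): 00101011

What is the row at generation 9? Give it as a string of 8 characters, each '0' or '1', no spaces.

Answer: 10011110

Derivation:
Gen 0: 00101011
Gen 1 (rule 154): 01000010
Gen 2 (rule 86): 11100111
Gen 3 (rule 154): 11011110
Gen 4 (rule 86): 01000011
Gen 5 (rule 154): 10100110
Gen 6 (rule 86): 10111011
Gen 7 (rule 154): 00110010
Gen 8 (rule 86): 01011111
Gen 9 (rule 154): 10011110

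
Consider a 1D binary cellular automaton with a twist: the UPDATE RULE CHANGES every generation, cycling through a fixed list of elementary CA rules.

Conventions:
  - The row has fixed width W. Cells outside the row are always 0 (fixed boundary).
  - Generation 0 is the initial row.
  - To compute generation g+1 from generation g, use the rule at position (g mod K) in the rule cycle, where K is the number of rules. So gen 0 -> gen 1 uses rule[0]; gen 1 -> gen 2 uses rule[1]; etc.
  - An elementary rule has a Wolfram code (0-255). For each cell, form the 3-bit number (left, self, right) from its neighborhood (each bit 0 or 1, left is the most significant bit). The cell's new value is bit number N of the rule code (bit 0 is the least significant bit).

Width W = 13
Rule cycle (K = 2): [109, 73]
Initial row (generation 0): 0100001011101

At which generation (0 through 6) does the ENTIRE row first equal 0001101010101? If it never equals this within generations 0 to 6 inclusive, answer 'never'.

Gen 0: 0100001011101
Gen 1 (rule 109): 0101101110111
Gen 2 (rule 73): 0001101010101
Gen 3 (rule 109): 1101111111111
Gen 4 (rule 73): 1101000000001
Gen 5 (rule 109): 1111011111101
Gen 6 (rule 73): 1001010000100

Answer: 2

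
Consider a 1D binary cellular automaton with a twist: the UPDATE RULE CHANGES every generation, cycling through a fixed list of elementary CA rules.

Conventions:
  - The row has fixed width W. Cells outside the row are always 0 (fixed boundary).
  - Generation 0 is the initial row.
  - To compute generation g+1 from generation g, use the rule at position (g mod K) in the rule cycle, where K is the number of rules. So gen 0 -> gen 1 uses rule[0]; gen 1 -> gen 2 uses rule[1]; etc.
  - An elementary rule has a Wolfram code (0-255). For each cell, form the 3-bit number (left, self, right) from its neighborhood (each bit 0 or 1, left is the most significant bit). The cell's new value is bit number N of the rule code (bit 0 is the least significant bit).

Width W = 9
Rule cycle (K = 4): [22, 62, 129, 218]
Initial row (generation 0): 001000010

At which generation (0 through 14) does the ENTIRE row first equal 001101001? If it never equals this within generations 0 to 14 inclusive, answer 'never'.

Answer: never

Derivation:
Gen 0: 001000010
Gen 1 (rule 22): 011100111
Gen 2 (rule 62): 110011100
Gen 3 (rule 129): 000001001
Gen 4 (rule 218): 000010110
Gen 5 (rule 22): 000110001
Gen 6 (rule 62): 001101011
Gen 7 (rule 129): 100000000
Gen 8 (rule 218): 010000000
Gen 9 (rule 22): 111000000
Gen 10 (rule 62): 100100000
Gen 11 (rule 129): 000001111
Gen 12 (rule 218): 000011111
Gen 13 (rule 22): 000100000
Gen 14 (rule 62): 001110000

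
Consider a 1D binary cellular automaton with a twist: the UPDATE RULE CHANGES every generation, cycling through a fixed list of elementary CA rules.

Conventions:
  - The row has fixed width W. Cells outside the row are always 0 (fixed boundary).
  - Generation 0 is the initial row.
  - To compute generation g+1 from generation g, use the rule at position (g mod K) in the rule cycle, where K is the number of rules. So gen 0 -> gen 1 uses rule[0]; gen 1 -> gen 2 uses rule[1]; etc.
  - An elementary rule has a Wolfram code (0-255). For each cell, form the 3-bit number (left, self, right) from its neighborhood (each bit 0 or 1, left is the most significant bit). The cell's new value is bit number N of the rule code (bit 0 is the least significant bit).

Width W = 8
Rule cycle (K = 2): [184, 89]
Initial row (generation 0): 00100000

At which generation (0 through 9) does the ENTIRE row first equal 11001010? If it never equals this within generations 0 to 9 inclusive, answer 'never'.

Gen 0: 00100000
Gen 1 (rule 184): 00010000
Gen 2 (rule 89): 11001111
Gen 3 (rule 184): 10101110
Gen 4 (rule 89): 00001011
Gen 5 (rule 184): 00000110
Gen 6 (rule 89): 11110111
Gen 7 (rule 184): 11101110
Gen 8 (rule 89): 10101011
Gen 9 (rule 184): 01010110

Answer: never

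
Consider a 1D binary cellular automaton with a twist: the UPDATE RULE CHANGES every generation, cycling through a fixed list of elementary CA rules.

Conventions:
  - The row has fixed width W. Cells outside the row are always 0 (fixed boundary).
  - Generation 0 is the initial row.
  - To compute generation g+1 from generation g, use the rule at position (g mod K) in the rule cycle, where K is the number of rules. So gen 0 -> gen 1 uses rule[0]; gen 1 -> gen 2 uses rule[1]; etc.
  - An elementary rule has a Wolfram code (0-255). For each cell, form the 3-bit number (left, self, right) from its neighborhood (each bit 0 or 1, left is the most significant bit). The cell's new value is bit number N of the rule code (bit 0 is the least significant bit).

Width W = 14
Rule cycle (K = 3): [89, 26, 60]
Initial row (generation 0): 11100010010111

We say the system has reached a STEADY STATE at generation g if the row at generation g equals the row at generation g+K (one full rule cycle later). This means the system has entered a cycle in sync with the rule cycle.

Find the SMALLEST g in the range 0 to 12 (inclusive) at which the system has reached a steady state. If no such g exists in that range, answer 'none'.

Gen 0: 11100010010111
Gen 1 (rule 89): 10111001000101
Gen 2 (rule 26): 00100110101000
Gen 3 (rule 60): 00110101111100
Gen 4 (rule 89): 10110001000111
Gen 5 (rule 26): 00101010101100
Gen 6 (rule 60): 00111111111010
Gen 7 (rule 89): 10100000001001
Gen 8 (rule 26): 00010000010110
Gen 9 (rule 60): 00011000011101
Gen 10 (rule 89): 11011111010100
Gen 11 (rule 26): 10010000000010
Gen 12 (rule 60): 11011000000011
Gen 13 (rule 89): 11011111111011
Gen 14 (rule 26): 10010000000010
Gen 15 (rule 60): 11011000000011

Answer: 11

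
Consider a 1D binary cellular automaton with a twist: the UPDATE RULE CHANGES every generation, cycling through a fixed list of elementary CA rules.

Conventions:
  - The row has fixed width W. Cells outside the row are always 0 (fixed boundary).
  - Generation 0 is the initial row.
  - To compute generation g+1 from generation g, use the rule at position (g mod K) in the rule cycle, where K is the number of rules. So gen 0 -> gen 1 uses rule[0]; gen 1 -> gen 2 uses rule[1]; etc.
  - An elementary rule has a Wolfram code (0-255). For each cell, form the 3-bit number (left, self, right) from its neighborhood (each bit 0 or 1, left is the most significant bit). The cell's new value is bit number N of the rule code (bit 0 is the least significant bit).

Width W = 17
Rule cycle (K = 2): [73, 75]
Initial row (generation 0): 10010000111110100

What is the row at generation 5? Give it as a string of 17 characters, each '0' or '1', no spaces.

Gen 0: 10010000111110100
Gen 1 (rule 73): 00000110100010001
Gen 2 (rule 75): 11111110001100110
Gen 3 (rule 73): 10000010101100110
Gen 4 (rule 75): 00111100001101110
Gen 5 (rule 73): 10100101101101010

Answer: 10100101101101010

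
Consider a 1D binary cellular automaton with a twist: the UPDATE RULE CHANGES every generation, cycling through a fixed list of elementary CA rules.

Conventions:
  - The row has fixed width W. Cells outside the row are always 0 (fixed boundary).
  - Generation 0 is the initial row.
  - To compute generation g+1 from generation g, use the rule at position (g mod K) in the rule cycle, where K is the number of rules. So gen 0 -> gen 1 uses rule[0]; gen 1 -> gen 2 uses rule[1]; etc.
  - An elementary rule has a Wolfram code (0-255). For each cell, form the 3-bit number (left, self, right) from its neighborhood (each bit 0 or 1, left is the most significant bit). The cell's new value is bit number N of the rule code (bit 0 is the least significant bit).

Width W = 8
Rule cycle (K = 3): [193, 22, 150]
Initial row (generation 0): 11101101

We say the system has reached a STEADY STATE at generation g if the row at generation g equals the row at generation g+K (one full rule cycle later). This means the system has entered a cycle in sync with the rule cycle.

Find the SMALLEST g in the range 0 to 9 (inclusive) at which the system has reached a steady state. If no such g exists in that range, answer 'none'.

Answer: 0

Derivation:
Gen 0: 11101101
Gen 1 (rule 193): 01100100
Gen 2 (rule 22): 10011110
Gen 3 (rule 150): 11101101
Gen 4 (rule 193): 01100100
Gen 5 (rule 22): 10011110
Gen 6 (rule 150): 11101101
Gen 7 (rule 193): 01100100
Gen 8 (rule 22): 10011110
Gen 9 (rule 150): 11101101
Gen 10 (rule 193): 01100100
Gen 11 (rule 22): 10011110
Gen 12 (rule 150): 11101101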